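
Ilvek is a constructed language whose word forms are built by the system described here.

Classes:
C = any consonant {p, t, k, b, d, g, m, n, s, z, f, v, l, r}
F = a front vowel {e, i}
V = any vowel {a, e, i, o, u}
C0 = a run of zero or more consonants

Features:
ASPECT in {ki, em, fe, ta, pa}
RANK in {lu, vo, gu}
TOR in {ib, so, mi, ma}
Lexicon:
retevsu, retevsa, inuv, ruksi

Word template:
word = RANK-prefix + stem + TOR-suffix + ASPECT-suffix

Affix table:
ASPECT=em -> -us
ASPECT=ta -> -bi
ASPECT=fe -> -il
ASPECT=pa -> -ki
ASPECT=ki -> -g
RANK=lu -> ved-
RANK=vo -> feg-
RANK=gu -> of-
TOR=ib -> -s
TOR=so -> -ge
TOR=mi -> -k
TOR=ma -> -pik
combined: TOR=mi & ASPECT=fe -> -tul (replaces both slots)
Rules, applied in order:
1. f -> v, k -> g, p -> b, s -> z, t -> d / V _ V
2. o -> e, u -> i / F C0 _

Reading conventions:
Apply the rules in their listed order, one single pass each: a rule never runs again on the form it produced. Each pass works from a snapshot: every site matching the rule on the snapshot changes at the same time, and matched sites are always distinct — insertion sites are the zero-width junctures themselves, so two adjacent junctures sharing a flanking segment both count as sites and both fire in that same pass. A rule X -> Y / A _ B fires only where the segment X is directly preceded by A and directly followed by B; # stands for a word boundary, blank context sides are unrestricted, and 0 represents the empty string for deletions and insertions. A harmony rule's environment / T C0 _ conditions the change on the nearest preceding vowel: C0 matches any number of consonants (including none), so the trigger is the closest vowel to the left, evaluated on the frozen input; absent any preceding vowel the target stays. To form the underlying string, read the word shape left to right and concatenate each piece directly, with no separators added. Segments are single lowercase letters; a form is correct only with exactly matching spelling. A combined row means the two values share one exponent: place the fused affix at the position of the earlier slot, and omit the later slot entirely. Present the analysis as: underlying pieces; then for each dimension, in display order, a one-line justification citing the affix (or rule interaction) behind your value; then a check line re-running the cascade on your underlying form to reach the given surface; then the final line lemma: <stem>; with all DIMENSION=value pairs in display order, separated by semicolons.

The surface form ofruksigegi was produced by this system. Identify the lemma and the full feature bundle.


underlying: of-ruksi-ge-ki
ASPECT=pa - signalled by the affix -ki
RANK=gu - signalled by the affix of-
TOR=so - signalled by the affix -ge
check: ofruksigeki -> ofruksigegi -> ofruksigegi
lemma: ruksi; ASPECT=pa; RANK=gu; TOR=so


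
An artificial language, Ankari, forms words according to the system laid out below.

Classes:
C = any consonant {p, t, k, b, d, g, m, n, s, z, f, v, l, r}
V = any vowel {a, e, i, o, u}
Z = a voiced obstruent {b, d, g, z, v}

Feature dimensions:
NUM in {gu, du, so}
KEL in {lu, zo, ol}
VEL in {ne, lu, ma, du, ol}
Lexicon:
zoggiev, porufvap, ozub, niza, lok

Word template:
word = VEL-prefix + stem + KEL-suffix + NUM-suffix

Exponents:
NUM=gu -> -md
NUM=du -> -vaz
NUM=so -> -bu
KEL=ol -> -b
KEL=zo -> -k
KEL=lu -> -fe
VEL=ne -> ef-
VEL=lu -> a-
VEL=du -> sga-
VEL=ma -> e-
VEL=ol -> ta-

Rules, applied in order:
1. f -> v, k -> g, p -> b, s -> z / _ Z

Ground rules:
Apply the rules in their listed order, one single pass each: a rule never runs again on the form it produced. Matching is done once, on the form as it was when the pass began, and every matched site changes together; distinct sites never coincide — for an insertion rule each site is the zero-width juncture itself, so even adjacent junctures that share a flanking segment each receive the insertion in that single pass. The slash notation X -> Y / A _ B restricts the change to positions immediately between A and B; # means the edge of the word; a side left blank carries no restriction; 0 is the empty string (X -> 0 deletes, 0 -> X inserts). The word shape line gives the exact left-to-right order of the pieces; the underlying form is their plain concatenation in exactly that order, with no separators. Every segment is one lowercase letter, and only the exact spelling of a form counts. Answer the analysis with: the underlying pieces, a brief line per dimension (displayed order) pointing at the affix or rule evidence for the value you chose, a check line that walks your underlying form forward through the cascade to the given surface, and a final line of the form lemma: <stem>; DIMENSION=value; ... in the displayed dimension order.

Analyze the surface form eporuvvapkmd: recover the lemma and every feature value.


underlying: e-porufvap-k-md
NUM=gu - signalled by the affix -md
KEL=zo - signalled by the affix -k
VEL=ma - signalled by the affix e-
check: eporufvapkmd -> eporuvvapkmd
lemma: porufvap; NUM=gu; KEL=zo; VEL=ma


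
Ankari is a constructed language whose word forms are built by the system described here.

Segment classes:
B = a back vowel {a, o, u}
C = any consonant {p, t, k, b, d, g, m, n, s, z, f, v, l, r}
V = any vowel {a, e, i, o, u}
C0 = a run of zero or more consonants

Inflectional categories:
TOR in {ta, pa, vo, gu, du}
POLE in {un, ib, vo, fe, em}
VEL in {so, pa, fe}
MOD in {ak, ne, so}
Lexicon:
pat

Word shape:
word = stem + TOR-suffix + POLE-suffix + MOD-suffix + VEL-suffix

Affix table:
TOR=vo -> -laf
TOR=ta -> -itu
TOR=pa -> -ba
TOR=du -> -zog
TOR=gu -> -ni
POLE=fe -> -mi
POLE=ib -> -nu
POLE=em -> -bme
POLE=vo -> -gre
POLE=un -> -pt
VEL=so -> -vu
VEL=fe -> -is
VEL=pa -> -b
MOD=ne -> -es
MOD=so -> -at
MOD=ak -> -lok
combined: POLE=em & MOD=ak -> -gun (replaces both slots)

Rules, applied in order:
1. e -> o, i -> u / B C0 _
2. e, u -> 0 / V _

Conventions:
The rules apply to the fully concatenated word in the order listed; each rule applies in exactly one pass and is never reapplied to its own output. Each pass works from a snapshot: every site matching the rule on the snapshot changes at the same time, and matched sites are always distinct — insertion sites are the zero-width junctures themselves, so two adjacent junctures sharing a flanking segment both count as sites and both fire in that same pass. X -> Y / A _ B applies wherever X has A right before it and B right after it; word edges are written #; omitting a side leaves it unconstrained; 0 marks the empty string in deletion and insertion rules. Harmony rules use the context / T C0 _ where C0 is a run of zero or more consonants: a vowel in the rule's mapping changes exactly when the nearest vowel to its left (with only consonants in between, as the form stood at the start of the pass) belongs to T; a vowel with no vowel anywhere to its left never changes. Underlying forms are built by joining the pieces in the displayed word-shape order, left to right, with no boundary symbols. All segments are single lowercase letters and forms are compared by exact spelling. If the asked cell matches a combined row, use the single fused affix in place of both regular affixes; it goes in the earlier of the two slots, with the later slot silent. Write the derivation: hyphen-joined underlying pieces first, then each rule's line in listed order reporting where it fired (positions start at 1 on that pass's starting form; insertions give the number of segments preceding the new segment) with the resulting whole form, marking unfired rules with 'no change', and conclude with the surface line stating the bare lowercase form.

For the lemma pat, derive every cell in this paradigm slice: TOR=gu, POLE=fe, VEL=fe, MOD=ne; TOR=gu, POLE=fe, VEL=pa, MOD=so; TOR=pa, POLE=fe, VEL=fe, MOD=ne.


cell TOR=gu, POLE=fe, VEL=fe, MOD=ne:
underlying: pat-ni-mi-es-is
1. e -> o, i -> u / B C0 _: fires at position(s) 5: patnumiesis
2. e, u -> 0 / V _: fires at position(s) 8: patnumisis
surface: patnumisis

cell TOR=gu, POLE=fe, VEL=pa, MOD=so:
underlying: pat-ni-mi-at-b
1. e -> o, i -> u / B C0 _: fires at position(s) 5: patnumiatb
2. e, u -> 0 / V _: no change
surface: patnumiatb

cell TOR=pa, POLE=fe, VEL=fe, MOD=ne:
underlying: pat-ba-mi-es-is
1. e -> o, i -> u / B C0 _: fires at position(s) 7: patbamuesis
2. e, u -> 0 / V _: fires at position(s) 8: patbamusis
surface: patbamusis


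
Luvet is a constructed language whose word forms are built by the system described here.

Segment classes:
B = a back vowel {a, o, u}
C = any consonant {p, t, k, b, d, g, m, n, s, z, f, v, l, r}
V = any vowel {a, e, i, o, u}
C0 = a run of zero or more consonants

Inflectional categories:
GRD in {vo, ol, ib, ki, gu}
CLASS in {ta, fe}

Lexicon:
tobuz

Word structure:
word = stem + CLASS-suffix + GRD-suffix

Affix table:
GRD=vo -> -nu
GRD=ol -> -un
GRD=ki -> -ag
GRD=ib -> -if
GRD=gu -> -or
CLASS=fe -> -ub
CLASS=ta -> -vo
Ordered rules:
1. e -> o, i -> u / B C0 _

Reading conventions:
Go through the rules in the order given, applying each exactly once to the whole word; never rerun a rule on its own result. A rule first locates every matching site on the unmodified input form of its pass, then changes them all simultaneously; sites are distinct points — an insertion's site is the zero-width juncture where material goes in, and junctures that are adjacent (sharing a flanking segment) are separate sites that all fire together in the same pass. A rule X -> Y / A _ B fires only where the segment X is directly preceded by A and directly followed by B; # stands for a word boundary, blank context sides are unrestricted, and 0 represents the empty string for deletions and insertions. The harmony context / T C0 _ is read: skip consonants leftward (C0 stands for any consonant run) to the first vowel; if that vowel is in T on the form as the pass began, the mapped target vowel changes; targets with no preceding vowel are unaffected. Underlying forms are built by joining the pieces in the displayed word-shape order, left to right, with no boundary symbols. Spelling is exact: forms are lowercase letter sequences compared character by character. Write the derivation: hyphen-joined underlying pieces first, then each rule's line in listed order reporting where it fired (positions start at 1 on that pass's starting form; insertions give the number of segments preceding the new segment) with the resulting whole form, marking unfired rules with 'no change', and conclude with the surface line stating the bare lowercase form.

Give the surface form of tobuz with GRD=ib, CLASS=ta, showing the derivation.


underlying: tobuz-vo-if
1. e -> o, i -> u / B C0 _: fires at position(s) 8: tobuzvouf
surface: tobuzvouf


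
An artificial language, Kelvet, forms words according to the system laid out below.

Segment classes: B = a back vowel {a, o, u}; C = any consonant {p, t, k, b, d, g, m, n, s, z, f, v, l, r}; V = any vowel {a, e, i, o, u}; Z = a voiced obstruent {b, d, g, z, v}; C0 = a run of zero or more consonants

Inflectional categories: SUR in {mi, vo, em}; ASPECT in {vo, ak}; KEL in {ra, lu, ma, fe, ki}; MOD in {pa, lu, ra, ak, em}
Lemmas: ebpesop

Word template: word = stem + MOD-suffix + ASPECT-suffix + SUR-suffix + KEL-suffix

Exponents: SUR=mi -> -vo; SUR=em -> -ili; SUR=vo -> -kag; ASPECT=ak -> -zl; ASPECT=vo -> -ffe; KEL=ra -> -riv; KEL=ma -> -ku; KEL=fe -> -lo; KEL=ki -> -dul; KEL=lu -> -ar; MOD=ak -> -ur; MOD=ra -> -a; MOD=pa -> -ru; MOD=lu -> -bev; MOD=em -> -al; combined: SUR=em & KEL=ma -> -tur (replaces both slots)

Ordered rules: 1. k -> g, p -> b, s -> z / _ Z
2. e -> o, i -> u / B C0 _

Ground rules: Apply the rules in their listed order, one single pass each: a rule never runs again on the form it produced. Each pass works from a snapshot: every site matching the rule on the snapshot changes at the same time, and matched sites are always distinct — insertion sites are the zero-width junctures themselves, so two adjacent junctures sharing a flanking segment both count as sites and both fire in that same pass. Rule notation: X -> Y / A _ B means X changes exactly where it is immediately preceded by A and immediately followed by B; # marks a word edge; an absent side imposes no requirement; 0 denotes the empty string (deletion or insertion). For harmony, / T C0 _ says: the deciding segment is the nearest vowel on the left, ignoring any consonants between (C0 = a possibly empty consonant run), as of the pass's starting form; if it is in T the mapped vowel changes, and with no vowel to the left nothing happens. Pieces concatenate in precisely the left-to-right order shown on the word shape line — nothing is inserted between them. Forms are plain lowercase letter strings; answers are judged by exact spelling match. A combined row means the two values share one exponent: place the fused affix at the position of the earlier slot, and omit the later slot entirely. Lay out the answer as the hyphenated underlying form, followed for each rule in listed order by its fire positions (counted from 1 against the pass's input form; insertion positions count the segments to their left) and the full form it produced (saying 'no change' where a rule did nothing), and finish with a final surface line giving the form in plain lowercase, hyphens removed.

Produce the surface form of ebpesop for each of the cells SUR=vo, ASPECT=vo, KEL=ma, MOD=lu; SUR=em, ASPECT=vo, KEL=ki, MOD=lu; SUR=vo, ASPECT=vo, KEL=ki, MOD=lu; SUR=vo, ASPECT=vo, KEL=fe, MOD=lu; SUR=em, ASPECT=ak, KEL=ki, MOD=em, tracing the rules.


cell SUR=vo, ASPECT=vo, KEL=ma, MOD=lu:
underlying: ebpesop-bev-ffe-kag-ku
1. k -> g, p -> b, s -> z / _ Z: fires at position(s) 7: ebpesobbevffekagku
2. e -> o, i -> u / B C0 _: fires at position(s) 9: ebpesobbovffekagku
surface: ebpesobbovffekagku

cell SUR=em, ASPECT=vo, KEL=ki, MOD=lu:
underlying: ebpesop-bev-ffe-ili-dul
1. k -> g, p -> b, s -> z / _ Z: fires at position(s) 7: ebpesobbevffeilidul
2. e -> o, i -> u / B C0 _: fires at position(s) 9: ebpesobbovffeilidul
surface: ebpesobbovffeilidul

cell SUR=vo, ASPECT=vo, KEL=ki, MOD=lu:
underlying: ebpesop-bev-ffe-kag-dul
1. k -> g, p -> b, s -> z / _ Z: fires at position(s) 7: ebpesobbevffekagdul
2. e -> o, i -> u / B C0 _: fires at position(s) 9: ebpesobbovffekagdul
surface: ebpesobbovffekagdul

cell SUR=vo, ASPECT=vo, KEL=fe, MOD=lu:
underlying: ebpesop-bev-ffe-kag-lo
1. k -> g, p -> b, s -> z / _ Z: fires at position(s) 7: ebpesobbevffekaglo
2. e -> o, i -> u / B C0 _: fires at position(s) 9: ebpesobbovffekaglo
surface: ebpesobbovffekaglo

cell SUR=em, ASPECT=ak, KEL=ki, MOD=em:
underlying: ebpesop-al-zl-ili-dul
1. k -> g, p -> b, s -> z / _ Z: no change
2. e -> o, i -> u / B C0 _: fires at position(s) 12: ebpesopalzlulidul
surface: ebpesopalzlulidul


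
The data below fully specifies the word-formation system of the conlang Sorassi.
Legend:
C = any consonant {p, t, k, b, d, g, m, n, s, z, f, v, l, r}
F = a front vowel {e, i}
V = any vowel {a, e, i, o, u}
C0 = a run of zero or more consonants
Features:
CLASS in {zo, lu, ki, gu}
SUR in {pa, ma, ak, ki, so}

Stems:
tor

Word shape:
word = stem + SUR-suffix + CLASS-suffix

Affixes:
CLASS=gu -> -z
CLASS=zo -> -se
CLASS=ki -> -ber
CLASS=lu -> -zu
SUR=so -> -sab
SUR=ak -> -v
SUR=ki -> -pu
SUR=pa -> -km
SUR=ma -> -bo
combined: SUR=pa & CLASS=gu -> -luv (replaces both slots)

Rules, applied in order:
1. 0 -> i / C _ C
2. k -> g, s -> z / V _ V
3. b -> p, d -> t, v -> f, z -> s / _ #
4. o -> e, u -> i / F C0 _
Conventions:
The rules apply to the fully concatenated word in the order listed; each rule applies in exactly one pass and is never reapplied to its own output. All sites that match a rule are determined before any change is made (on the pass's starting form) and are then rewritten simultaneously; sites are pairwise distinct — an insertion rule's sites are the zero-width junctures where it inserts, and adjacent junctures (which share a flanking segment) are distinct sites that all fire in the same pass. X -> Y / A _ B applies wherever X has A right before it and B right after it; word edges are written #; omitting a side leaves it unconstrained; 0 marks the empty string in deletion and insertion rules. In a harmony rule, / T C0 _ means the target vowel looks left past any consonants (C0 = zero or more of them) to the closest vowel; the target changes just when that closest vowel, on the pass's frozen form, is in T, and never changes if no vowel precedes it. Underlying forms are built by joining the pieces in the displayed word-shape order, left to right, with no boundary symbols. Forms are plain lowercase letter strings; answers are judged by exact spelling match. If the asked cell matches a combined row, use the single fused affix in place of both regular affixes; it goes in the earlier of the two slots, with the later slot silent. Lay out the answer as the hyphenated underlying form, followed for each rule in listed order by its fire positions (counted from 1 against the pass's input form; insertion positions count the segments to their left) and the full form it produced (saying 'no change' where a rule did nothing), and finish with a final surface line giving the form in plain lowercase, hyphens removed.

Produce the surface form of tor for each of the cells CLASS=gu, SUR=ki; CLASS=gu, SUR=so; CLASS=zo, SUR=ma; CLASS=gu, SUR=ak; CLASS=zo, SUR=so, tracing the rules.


cell CLASS=gu, SUR=ki:
underlying: tor-pu-z
1. 0 -> i / C _ C: inserts after position(s) 3: toripuz
2. k -> g, s -> z / V _ V: no change
3. b -> p, d -> t, v -> f, z -> s / _ #: fires at position(s) 7: toripus
4. o -> e, u -> i / F C0 _: fires at position(s) 6: toripis
surface: toripis

cell CLASS=gu, SUR=so:
underlying: tor-sab-z
1. 0 -> i / C _ C: inserts after position(s) 3, 6: torisabiz
2. k -> g, s -> z / V _ V: fires at position(s) 5: torizabiz
3. b -> p, d -> t, v -> f, z -> s / _ #: fires at position(s) 9: torizabis
4. o -> e, u -> i / F C0 _: no change
surface: torizabis

cell CLASS=zo, SUR=ma:
underlying: tor-bo-se
1. 0 -> i / C _ C: inserts after position(s) 3: toribose
2. k -> g, s -> z / V _ V: fires at position(s) 7: toriboze
3. b -> p, d -> t, v -> f, z -> s / _ #: no change
4. o -> e, u -> i / F C0 _: fires at position(s) 6: toribeze
surface: toribeze

cell CLASS=gu, SUR=ak:
underlying: tor-v-z
1. 0 -> i / C _ C: inserts after position(s) 3, 4: toriviz
2. k -> g, s -> z / V _ V: no change
3. b -> p, d -> t, v -> f, z -> s / _ #: fires at position(s) 7: torivis
4. o -> e, u -> i / F C0 _: no change
surface: torivis

cell CLASS=zo, SUR=so:
underlying: tor-sab-se
1. 0 -> i / C _ C: inserts after position(s) 3, 6: torisabise
2. k -> g, s -> z / V _ V: fires at position(s) 5, 9: torizabize
3. b -> p, d -> t, v -> f, z -> s / _ #: no change
4. o -> e, u -> i / F C0 _: no change
surface: torizabize


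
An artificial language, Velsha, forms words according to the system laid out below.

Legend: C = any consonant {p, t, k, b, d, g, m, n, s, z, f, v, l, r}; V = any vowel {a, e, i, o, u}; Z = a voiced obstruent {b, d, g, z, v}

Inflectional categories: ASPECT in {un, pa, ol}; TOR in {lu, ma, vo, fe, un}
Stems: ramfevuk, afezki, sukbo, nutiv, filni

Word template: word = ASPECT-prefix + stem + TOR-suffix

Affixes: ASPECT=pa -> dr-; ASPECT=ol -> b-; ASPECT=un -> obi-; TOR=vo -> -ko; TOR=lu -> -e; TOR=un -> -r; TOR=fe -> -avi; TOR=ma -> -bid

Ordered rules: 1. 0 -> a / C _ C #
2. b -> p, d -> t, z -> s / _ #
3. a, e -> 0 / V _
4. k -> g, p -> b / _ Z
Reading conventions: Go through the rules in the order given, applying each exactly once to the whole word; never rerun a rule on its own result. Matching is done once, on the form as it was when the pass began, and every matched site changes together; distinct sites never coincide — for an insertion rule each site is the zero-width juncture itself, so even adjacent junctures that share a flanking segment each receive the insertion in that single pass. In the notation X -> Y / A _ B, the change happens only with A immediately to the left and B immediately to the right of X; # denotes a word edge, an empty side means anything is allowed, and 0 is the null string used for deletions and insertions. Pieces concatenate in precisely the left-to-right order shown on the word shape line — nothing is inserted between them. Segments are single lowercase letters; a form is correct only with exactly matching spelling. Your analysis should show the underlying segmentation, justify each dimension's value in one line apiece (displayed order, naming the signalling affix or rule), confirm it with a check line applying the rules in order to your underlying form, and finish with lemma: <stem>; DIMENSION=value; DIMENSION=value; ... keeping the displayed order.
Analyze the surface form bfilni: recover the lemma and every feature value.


underlying: b-filni-e
ASPECT=ol - signalled by the affix b-
TOR=lu - signalled by the affix -e
check: bfilnie -> bfilnie -> bfilnie -> bfilni -> bfilni
lemma: filni; ASPECT=ol; TOR=lu


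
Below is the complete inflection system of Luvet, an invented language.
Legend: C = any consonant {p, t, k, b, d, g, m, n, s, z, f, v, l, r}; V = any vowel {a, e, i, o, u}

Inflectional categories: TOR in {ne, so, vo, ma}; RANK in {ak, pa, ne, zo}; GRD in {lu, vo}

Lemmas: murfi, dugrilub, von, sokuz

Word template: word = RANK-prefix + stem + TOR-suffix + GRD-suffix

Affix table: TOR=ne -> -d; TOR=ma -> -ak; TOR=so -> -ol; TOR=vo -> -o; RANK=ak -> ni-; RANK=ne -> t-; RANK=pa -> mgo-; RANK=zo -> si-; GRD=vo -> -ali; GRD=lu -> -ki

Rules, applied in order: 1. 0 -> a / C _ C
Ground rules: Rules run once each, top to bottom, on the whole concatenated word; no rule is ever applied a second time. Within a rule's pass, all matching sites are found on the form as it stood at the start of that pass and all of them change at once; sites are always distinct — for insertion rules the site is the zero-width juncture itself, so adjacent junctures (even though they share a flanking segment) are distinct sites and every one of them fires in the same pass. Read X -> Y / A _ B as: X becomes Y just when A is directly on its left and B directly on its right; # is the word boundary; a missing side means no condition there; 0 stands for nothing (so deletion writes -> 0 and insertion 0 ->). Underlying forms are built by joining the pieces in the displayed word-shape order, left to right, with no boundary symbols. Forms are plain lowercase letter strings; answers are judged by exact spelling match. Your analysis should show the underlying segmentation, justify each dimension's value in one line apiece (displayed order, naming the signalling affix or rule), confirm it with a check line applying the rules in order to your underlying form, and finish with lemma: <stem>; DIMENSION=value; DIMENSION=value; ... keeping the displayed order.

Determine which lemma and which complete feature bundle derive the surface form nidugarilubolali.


underlying: ni-dugrilub-ol-ali
TOR=so - signalled by the affix -ol
RANK=ak - signalled by the affix ni-
GRD=vo - signalled by the affix -ali
check: nidugrilubolali -> nidugarilubolali
lemma: dugrilub; TOR=so; RANK=ak; GRD=vo


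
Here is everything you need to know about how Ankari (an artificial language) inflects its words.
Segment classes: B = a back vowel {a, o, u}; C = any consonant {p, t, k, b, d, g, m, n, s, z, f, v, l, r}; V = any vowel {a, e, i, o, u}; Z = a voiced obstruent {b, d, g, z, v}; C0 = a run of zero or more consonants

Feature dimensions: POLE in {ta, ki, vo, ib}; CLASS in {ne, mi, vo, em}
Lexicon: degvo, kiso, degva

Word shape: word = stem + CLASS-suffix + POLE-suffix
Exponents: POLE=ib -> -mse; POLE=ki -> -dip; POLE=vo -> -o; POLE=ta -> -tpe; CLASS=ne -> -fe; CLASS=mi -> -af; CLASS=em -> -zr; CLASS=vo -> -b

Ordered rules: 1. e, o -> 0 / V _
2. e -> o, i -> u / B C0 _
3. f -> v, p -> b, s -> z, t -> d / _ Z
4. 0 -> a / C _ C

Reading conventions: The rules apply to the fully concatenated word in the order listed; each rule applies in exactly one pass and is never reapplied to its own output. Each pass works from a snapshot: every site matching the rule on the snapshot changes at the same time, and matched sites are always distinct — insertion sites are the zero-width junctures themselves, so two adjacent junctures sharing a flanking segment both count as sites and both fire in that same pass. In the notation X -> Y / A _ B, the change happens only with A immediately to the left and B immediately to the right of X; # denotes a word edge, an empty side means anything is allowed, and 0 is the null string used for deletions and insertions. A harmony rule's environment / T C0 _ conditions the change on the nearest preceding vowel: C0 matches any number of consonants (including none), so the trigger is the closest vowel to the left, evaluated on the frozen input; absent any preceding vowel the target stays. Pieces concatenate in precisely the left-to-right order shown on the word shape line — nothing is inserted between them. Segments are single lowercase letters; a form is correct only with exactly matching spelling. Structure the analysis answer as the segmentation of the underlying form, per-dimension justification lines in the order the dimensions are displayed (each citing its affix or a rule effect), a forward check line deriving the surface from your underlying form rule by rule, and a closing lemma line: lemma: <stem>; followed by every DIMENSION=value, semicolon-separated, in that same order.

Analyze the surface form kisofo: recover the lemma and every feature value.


underlying: kiso-fe-o
POLE=vo - signalled by the affix -o
CLASS=ne - signalled by the affix -fe
check: kisofeo -> kisofe -> kisofo -> kisofo -> kisofo
lemma: kiso; POLE=vo; CLASS=ne


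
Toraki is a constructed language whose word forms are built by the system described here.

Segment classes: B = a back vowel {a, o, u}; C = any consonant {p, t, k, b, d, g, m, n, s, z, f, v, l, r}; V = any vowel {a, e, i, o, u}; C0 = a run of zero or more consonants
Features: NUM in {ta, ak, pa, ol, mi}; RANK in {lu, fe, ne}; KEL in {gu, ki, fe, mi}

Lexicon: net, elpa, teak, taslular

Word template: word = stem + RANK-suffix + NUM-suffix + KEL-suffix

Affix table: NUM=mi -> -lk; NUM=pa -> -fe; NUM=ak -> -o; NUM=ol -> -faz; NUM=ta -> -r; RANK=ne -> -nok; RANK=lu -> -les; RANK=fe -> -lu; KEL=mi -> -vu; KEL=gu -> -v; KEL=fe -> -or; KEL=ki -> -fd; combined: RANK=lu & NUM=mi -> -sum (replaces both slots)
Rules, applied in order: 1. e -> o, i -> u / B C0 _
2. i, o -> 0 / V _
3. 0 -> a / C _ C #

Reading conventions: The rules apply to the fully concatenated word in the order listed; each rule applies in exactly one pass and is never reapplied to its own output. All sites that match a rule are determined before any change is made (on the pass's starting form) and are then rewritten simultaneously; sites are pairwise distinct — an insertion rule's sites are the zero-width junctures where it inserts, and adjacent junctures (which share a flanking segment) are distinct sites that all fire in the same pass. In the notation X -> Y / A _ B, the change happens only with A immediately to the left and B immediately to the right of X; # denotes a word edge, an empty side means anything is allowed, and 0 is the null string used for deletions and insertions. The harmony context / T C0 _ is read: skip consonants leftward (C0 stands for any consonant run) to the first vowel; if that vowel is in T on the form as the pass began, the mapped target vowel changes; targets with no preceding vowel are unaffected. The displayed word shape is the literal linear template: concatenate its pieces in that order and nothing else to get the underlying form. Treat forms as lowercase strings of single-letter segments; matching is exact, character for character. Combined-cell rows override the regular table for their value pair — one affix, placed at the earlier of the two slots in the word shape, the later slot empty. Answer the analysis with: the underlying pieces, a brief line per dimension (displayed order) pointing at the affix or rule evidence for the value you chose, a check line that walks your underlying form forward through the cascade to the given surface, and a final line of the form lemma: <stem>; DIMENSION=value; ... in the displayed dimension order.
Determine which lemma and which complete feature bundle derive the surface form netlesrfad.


underlying: net-les-r-fd
NUM=ta - signalled by the affix -r
RANK=lu - signalled by the affix -les
KEL=ki - signalled by the affix -fd
check: netlesrfd -> netlesrfd -> netlesrfd -> netlesrfad
lemma: net; NUM=ta; RANK=lu; KEL=ki


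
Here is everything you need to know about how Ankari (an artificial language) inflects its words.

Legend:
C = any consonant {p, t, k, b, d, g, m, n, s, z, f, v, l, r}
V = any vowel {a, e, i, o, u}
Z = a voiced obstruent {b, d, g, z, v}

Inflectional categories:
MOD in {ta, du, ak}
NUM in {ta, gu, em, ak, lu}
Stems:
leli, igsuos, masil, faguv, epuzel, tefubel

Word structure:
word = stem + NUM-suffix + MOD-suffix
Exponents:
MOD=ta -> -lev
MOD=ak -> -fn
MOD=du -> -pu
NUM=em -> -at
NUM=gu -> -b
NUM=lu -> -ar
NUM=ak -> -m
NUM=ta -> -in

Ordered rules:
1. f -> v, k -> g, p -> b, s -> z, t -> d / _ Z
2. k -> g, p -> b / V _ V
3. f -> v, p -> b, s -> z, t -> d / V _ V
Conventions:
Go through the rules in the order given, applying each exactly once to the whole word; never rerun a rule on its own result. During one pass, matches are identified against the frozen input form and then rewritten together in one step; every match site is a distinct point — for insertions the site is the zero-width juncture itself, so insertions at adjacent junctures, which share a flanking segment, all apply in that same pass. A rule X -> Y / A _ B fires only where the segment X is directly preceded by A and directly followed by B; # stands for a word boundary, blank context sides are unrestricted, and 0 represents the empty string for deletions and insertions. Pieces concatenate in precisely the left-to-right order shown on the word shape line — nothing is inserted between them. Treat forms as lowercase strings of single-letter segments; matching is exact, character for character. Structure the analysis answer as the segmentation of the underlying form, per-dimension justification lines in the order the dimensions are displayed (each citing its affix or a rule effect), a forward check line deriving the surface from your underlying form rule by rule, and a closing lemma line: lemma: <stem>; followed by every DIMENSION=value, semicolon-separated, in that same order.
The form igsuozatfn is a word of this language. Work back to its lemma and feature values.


underlying: igsuos-at-fn
MOD=ak - signalled by the affix -fn
NUM=em - signalled by the affix -at
check: igsuosatfn -> igsuosatfn -> igsuosatfn -> igsuozatfn
lemma: igsuos; MOD=ak; NUM=em


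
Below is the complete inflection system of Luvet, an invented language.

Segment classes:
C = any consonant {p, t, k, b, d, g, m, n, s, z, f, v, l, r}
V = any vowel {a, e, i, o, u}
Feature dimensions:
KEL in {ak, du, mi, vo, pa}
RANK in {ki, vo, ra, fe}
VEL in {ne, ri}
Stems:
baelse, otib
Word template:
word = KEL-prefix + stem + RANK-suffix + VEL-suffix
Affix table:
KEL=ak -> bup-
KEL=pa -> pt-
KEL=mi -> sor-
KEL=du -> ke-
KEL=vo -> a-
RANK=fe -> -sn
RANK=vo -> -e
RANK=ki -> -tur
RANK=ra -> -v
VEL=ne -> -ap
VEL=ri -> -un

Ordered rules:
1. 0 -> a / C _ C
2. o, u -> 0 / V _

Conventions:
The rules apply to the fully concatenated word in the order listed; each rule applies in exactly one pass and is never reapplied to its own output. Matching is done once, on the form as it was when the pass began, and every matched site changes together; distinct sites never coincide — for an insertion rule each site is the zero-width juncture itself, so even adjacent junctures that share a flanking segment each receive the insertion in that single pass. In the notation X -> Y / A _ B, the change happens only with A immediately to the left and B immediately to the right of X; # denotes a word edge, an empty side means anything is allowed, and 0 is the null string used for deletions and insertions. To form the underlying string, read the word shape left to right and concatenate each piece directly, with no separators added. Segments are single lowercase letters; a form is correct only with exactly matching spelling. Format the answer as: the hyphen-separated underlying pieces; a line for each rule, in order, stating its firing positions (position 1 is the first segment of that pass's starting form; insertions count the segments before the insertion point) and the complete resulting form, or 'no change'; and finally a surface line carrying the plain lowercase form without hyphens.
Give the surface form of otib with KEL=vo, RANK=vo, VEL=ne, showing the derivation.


underlying: a-otib-e-ap
1. 0 -> a / C _ C: no change
2. o, u -> 0 / V _: fires at position(s) 2: atibeap
surface: atibeap


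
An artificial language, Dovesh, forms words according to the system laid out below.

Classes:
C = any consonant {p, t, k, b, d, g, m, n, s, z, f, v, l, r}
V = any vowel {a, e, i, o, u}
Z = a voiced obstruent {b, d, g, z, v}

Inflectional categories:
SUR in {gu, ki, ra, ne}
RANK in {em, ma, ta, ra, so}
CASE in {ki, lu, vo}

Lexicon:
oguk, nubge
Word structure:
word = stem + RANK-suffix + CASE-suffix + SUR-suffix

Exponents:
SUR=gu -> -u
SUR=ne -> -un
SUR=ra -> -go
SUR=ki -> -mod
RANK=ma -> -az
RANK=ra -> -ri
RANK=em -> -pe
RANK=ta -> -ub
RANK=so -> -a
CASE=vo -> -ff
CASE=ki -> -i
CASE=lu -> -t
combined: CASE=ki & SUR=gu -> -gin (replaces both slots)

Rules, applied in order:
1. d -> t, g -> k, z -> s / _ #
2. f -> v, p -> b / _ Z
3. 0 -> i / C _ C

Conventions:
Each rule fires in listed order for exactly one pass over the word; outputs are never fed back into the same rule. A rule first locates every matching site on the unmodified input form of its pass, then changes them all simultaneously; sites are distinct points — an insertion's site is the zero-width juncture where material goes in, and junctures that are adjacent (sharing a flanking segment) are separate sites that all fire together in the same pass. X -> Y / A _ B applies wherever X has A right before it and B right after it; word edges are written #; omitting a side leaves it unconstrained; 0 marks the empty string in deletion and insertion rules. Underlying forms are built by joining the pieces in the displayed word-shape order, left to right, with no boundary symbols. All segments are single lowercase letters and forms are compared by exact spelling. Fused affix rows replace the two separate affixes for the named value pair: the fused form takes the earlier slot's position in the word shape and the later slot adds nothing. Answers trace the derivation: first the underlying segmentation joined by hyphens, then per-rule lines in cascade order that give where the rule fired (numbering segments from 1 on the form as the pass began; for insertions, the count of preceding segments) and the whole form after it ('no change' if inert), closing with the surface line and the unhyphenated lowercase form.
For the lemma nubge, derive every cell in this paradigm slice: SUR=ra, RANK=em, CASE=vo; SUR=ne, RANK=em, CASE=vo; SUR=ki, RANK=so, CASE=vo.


cell SUR=ra, RANK=em, CASE=vo:
underlying: nubge-pe-ff-go
1. d -> t, g -> k, z -> s / _ #: no change
2. f -> v, p -> b / _ Z: fires at position(s) 9: nubgepefvgo
3. 0 -> i / C _ C: inserts after position(s) 3, 8, 9: nubigepefivigo
surface: nubigepefivigo

cell SUR=ne, RANK=em, CASE=vo:
underlying: nubge-pe-ff-un
1. d -> t, g -> k, z -> s / _ #: no change
2. f -> v, p -> b / _ Z: no change
3. 0 -> i / C _ C: inserts after position(s) 3, 8: nubigepefifun
surface: nubigepefifun

cell SUR=ki, RANK=so, CASE=vo:
underlying: nubge-a-ff-mod
1. d -> t, g -> k, z -> s / _ #: fires at position(s) 11: nubgeaffmot
2. f -> v, p -> b / _ Z: no change
3. 0 -> i / C _ C: inserts after position(s) 3, 7, 8: nubigeafifimot
surface: nubigeafifimot


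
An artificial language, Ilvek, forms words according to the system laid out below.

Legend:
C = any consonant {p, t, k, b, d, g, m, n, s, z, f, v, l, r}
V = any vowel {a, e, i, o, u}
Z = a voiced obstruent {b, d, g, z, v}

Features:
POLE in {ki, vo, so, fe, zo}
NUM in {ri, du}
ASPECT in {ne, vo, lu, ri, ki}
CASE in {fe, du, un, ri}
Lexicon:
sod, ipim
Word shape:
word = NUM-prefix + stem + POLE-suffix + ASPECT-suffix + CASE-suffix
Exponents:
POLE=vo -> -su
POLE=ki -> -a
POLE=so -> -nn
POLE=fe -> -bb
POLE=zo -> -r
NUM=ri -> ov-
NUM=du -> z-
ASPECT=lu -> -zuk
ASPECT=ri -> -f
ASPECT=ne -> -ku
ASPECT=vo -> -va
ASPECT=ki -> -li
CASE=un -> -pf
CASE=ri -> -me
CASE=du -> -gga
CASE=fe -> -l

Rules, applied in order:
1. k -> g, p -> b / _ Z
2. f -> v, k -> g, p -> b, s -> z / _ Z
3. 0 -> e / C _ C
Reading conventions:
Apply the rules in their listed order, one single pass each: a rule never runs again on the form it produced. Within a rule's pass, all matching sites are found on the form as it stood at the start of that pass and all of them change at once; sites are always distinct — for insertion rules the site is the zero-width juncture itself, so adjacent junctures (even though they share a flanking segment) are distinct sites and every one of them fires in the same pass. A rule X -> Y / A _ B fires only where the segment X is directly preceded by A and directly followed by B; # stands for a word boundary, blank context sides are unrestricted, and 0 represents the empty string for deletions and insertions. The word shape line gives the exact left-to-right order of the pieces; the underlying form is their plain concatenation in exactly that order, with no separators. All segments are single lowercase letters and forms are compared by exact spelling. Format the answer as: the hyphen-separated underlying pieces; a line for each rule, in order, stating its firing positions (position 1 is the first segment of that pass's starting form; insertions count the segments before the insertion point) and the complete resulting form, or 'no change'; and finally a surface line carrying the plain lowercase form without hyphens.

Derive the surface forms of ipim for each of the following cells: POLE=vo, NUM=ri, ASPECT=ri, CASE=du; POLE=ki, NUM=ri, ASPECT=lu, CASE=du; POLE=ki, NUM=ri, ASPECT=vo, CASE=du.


cell POLE=vo, NUM=ri, ASPECT=ri, CASE=du:
underlying: ov-ipim-su-f-gga
1. k -> g, p -> b / _ Z: no change
2. f -> v, k -> g, p -> b, s -> z / _ Z: fires at position(s) 9: ovipimsuvgga
3. 0 -> e / C _ C: inserts after position(s) 6, 9, 10: ovipimesuvegega
surface: ovipimesuvegega

cell POLE=ki, NUM=ri, ASPECT=lu, CASE=du:
underlying: ov-ipim-a-zuk-gga
1. k -> g, p -> b / _ Z: fires at position(s) 10: ovipimazuggga
2. f -> v, k -> g, p -> b, s -> z / _ Z: no change
3. 0 -> e / C _ C: inserts after position(s) 10, 11: ovipimazugegega
surface: ovipimazugegega

cell POLE=ki, NUM=ri, ASPECT=vo, CASE=du:
underlying: ov-ipim-a-va-gga
1. k -> g, p -> b / _ Z: no change
2. f -> v, k -> g, p -> b, s -> z / _ Z: no change
3. 0 -> e / C _ C: inserts after position(s) 10: ovipimavagega
surface: ovipimavagega


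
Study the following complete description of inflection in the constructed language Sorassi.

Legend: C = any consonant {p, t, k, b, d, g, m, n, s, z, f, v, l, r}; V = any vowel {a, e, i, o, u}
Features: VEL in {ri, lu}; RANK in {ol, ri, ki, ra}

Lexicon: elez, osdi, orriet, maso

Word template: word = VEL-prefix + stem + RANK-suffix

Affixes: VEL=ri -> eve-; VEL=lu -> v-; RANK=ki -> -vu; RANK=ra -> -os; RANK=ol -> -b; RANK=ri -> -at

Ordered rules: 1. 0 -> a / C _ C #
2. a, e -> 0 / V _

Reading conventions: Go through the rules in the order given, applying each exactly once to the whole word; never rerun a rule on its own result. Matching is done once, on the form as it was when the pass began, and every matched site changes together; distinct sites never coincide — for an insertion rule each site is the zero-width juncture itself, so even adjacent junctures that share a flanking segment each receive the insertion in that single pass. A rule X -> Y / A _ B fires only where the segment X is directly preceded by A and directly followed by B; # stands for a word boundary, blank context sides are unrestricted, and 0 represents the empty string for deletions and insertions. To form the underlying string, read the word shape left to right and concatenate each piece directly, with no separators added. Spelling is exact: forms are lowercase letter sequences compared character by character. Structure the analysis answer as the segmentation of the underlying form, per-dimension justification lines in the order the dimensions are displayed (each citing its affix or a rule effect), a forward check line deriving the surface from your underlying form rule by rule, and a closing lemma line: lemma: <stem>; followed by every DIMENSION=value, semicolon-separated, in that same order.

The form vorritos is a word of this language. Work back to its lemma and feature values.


underlying: v-orriet-os
VEL=lu - signalled by the affix v-
RANK=ra - signalled by the affix -os
check: vorrietos -> vorrietos -> vorritos
lemma: orriet; VEL=lu; RANK=ra
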